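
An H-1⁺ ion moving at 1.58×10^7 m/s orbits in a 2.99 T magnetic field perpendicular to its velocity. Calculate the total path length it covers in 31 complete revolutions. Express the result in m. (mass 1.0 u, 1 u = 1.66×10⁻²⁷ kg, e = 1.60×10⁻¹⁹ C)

r = mv/(qB) = 0.0548 m, so one revolution covers 2πr = 0.344 m.
In 31 revolutions: L = 31·2πr = 10.7 m.

L ≈ 10.7 m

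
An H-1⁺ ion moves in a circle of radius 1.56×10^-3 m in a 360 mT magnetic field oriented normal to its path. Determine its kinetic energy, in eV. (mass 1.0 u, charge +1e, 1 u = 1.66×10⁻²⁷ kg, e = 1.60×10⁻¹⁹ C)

v = qBr/m = (1×1.60×10^-19)(0.360)(1.56×10^-3) / (1.66×10^-27) = 5.41×10^4 m/s.
K = ½mv² = 0.5·(1.66×10^-27)·(5.41×10^4)² = 2.43×10^-18 J = 15.2 eV.

K ≈ 15.2 eV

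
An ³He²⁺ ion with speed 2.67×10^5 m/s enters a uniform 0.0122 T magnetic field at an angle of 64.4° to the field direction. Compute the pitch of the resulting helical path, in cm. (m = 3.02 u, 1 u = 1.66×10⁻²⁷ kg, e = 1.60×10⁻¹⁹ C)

The velocity component along B is v∥ = v cos64.4° = 1.15×10^5 m/s.
The cyclotron period T = 2πm/(qB) = 8.07×10^-6 s is set by m, q, B alone.
Pitch = v∥·T = (1.15×10^5)(8.07×10^-6) = 0.931 m.

pitch ≈ 93.1 cm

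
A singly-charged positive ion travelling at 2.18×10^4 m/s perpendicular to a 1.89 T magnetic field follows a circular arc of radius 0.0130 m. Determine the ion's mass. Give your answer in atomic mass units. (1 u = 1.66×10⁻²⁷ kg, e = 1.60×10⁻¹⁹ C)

m ≈ 109 u

qvB = mv²/r ⇒ m = qBr/v.
m = (1×1.60×10^-19)(1.89)(0.0130) / (2.18×10^4) = 1.80×10^-25 kg = 109 u.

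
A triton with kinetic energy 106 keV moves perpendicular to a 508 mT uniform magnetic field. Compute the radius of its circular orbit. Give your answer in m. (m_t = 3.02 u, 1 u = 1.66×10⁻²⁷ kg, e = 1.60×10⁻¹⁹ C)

r ≈ 0.160 m

Convert the energy: K = 106 keV = 1.70×10^-14 J.
v = √(2K/m) = √(2·1.70×10^-14/5.01×10^-27) = 2.60×10^6 m/s.
r = mv/(qB) = (5.01×10^-27)(2.60×10^6) / [(1×1.60×10^-19)(0.508)] = 0.160 m.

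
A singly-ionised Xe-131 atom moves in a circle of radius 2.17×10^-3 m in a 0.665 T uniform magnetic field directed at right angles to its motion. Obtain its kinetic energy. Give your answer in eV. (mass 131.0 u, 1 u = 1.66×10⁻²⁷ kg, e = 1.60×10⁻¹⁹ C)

K ≈ 0.766 eV

v = qBr/m = (1×1.60×10^-19)(0.665)(2.17×10^-3) / (2.17×10^-25) = 1060 m/s.
K = ½mv² = 0.5·(2.17×10^-25)·(1060)² = 1.23×10^-19 J = 0.766 eV.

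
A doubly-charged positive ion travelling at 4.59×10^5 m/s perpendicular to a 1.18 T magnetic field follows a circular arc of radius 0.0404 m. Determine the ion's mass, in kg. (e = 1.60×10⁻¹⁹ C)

qvB = mv²/r ⇒ m = qBr/v.
m = (2×1.60×10^-19)(1.18)(0.0404) / (4.59×10^5) = 3.32×10^-26 kg.

m ≈ 3.32×10^-26 kg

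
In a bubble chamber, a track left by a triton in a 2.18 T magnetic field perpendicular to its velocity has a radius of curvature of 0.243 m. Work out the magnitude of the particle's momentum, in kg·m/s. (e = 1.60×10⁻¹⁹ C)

p ≈ 8.48×10^-20 kg·m/s

Since qvB = mv²/r, the momentum p = mv = qBr.
p = (1×1.60×10^-19)(2.18)(0.243) = 8.48×10^-20 kg·m/s.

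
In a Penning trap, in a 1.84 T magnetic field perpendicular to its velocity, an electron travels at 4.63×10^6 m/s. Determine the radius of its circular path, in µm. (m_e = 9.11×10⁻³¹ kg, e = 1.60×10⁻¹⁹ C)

r ≈ 14.3 µm

The magnetic force provides the centripetal force: qvB = mv²/r, so r = mv/(qB).
r = (9.11×10^-31 kg)(4.63×10^6 m/s) / [(1×1.60×10^-19 C)(1.84 T)] = 1.43×10^-5 m.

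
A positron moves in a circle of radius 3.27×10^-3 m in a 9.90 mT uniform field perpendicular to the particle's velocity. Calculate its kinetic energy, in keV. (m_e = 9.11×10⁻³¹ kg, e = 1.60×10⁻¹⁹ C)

K ≈ 0.0920 keV

v = qBr/m = (1×1.60×10^-19)(9.90×10^-3)(3.27×10^-3) / (9.11×10^-31) = 5.69×10^6 m/s.
K = ½mv² = 0.5·(9.11×10^-31)·(5.69×10^6)² = 1.47×10^-17 J = 0.0920 keV.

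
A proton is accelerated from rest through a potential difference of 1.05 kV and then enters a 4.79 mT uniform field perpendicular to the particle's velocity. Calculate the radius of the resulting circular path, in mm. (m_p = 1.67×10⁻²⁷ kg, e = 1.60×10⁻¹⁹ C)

r ≈ 977 mm

The kinetic energy gained is K = qV = (1×1.60×10^-19)(1050) = 1.68×10^-16 J.
v = √(2K/m) = 4.49×10^5 m/s.
r = mv/(qB) = (1.67×10^-27)(4.49×10^5) / [(1×1.60×10^-19)(4.79×10^-3)] = 0.977 m.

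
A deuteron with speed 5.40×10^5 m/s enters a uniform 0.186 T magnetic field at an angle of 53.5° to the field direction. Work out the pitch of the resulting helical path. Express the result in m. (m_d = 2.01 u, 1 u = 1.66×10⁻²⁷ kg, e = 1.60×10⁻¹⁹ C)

pitch ≈ 0.226 m

The velocity component along B is v∥ = v cos53.5° = 3.21×10^5 m/s.
The cyclotron period T = 2πm/(qB) = 7.04×10^-7 s is set by m, q, B alone.
Pitch = v∥·T = (3.21×10^5)(7.04×10^-7) = 0.226 m.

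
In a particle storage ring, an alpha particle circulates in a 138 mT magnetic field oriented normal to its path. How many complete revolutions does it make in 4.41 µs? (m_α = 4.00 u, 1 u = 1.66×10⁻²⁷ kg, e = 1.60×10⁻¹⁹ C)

N = 4

T = 2πm/(qB) = 2π(6.64×10^-27) / [(2×1.60×10^-19)(0.138)] = 9.4475×10^-7 s.
N = t/T = 4.41×10^-6 / 9.4475×10^-7 ≈ 4.67, so 4 complete revolutions.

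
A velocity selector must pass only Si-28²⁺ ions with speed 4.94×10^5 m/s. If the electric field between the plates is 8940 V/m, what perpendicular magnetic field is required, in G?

B ≈ 181 G

qE = qvB ⇒ B = E/v = (8940) / (4.94×10^5) = 0.0181 T.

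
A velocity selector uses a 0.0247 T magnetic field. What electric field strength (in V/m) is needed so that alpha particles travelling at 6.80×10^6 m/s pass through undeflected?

qE = qvB ⇒ E = vB = (6.80×10^6)(0.0247) = 1.68×10^5 V/m.

E ≈ 1.68×10^5 V/m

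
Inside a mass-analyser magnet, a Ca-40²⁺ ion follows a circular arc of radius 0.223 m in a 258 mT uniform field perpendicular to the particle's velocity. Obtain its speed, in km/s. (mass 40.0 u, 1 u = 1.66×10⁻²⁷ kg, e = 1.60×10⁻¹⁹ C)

From qvB = mv²/r, v = qBr/m.
v = (2×1.60×10^-19)(0.258)(0.223) / (6.64×10^-26) = 2.77×10^5 m/s.

v ≈ 277 km/s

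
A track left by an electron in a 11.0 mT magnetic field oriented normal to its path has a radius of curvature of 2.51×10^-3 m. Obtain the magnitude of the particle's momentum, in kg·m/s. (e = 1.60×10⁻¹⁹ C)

Since qvB = mv²/r, the momentum p = mv = qBr.
p = (1×1.60×10^-19)(0.0110)(2.51×10^-3) = 4.42×10^-24 kg·m/s.

p ≈ 4.42×10^-24 kg·m/s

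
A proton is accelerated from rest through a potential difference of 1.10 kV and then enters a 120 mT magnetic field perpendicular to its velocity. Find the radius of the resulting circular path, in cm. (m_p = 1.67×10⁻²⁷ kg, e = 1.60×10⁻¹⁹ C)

r ≈ 3.99 cm

The kinetic energy gained is K = qV = (1×1.60×10^-19)(1100) = 1.76×10^-16 J.
v = √(2K/m) = 4.59×10^5 m/s.
r = mv/(qB) = (1.67×10^-27)(4.59×10^5) / [(1×1.60×10^-19)(0.120)] = 0.0399 m.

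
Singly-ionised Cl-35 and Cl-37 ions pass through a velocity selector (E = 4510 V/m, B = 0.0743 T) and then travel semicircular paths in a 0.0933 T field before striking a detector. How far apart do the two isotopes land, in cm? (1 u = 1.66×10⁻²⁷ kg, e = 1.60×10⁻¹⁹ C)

Both emerge at v = E/B₁ = 6.07×10^4 m/s.
r = mv/(qB₂), so r₁ = 0.2362 m and r₂ = 0.2497 m, giving Δr = 0.0135 m.
After a semicircle each ion lands a diameter 2r from the entry slit, so the separation is 2Δr = 0.0270 m.

Δd ≈ 2.70 cm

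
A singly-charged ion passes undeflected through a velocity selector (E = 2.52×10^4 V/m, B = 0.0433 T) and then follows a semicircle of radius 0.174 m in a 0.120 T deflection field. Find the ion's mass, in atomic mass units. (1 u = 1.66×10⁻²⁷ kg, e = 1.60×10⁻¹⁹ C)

v = E/B₁ = 5.82×10^5 m/s.
From r = mv/(qB₂), m = qB₂r/v = (1×1.60×10^-19)(0.120)(0.174) / (5.82×10^5) = 5.74×10^-27 kg.
In atomic mass units: m = 5.74×10^-27 / 1.66×10^-27 = 3.46 u.

m ≈ 3.46 u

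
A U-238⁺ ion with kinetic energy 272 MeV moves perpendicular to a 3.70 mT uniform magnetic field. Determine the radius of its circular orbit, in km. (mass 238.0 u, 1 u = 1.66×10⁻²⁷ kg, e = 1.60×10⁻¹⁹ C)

r ≈ 9.91 km

Convert the energy: K = 272 MeV = 4.35×10^-11 J.
v = √(2K/m) = √(2·4.35×10^-11/3.95×10^-25) = 1.48×10^7 m/s.
r = mv/(qB) = (3.95×10^-25)(1.48×10^7) / [(1×1.60×10^-19)(3.70×10^-3)] = 9910 m.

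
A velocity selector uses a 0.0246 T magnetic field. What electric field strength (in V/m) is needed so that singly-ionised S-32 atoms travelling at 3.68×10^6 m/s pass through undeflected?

qE = qvB ⇒ E = vB = (3.68×10^6)(0.0246) = 9.05×10^4 V/m.

E ≈ 9.05×10^4 V/m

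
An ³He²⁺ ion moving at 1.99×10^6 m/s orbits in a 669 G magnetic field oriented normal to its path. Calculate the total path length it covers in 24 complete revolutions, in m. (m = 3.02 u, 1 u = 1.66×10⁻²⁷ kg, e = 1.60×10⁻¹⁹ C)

L ≈ 70.3 m

r = mv/(qB) = 0.466 m, so one revolution covers 2πr = 2.93 m.
In 24 revolutions: L = 24·2πr = 70.3 m.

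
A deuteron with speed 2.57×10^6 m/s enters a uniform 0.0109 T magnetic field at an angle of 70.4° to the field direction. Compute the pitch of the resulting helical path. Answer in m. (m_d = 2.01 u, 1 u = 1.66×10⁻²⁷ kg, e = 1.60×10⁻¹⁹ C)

pitch ≈ 10.4 m

The velocity component along B is v∥ = v cos70.4° = 8.62×10^5 m/s.
The cyclotron period T = 2πm/(qB) = 1.20×10^-5 s is set by m, q, B alone.
Pitch = v∥·T = (8.62×10^5)(1.20×10^-5) = 10.4 m.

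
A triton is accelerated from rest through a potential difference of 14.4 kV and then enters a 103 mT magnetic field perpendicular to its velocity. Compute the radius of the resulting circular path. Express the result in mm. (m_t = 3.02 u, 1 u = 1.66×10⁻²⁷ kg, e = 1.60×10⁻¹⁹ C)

r ≈ 292 mm

The kinetic energy gained is K = qV = (1×1.60×10^-19)(1.44×10^4) = 2.30×10^-15 J.
v = √(2K/m) = 9.59×10^5 m/s.
r = mv/(qB) = (5.01×10^-27)(9.59×10^5) / [(1×1.60×10^-19)(0.103)] = 0.292 m.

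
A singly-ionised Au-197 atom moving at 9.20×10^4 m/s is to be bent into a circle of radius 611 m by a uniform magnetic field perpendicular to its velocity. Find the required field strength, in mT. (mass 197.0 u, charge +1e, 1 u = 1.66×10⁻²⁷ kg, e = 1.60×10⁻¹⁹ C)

B ≈ 0.308 mT

qvB = mv²/r gives B = mv/(qr).
B = (3.27×10^-25)(9.20×10^4) / [(1×1.60×10^-19)(611)] = 3.08×10^-4 T.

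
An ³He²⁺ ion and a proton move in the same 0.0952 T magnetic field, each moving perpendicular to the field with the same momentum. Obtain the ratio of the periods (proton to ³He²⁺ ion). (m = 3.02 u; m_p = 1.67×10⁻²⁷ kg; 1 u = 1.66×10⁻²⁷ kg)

ratio ≈ 0.666

T = 2πm/(qB) is independent of speed, so T₂/T₁ = (m₂/q₂)/(m₁/q₁).
T_{proton}/T_{³He²⁺ ion} = (1.67×10^-27/1e) / (5.01×10^-27/2e) = 0.666.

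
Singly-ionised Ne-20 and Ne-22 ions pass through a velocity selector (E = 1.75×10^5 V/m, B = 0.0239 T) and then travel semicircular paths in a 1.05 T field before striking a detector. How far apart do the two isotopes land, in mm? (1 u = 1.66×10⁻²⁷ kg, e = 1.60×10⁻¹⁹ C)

Both emerge at v = E/B₁ = 7.32×10^6 m/s.
r = mv/(qB₂), so r₁ = 1.447 m and r₂ = 1.592 m, giving Δr = 0.145 m.
After a semicircle each ion lands a diameter 2r from the entry slit, so the separation is 2Δr = 0.289 m.

Δd ≈ 289 mm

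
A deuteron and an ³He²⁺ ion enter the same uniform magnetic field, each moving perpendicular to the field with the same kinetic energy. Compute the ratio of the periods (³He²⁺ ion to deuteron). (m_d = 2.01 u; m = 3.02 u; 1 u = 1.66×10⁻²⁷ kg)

ratio ≈ 0.751

T = 2πm/(qB) is independent of speed, so T₂/T₁ = (m₂/q₂)/(m₁/q₁).
T_{³He²⁺ ion}/T_{deuteron} = (5.01×10^-27/2e) / (3.34×10^-27/1e) = 0.751.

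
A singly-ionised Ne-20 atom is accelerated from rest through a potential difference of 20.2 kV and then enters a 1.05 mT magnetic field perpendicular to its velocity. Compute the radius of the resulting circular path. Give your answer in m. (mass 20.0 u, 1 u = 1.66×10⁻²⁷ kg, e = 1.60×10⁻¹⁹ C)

The kinetic energy gained is K = qV = (1×1.60×10^-19)(2.02×10^4) = 3.23×10^-15 J.
v = √(2K/m) = 4.41×10^5 m/s.
r = mv/(qB) = (3.32×10^-26)(4.41×10^5) / [(1×1.60×10^-19)(1.05×10^-3)] = 87.2 m.

r ≈ 87.2 m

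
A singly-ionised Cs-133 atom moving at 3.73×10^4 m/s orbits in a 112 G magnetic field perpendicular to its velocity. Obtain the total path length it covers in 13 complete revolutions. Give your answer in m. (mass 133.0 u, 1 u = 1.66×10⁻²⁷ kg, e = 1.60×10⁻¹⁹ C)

r = mv/(qB) = 4.60 m, so one revolution covers 2πr = 28.9 m.
In 13 revolutions: L = 13·2πr = 375 m.

L ≈ 375 m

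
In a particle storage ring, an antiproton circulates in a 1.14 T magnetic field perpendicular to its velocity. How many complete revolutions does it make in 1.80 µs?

T = 2πm/(qB) = 2π(1.67×10^-27) / [(1×1.60×10^-19)(1.14)] = 5.7527×10^-8 s.
N = t/T = 1.80×10^-6 / 5.7527×10^-8 ≈ 31.29, so 31 complete revolutions.

N = 31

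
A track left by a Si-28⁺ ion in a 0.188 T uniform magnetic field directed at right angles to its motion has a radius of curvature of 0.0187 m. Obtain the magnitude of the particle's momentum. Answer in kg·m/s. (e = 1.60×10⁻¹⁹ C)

Since qvB = mv²/r, the momentum p = mv = qBr.
p = (1×1.60×10^-19)(0.188)(0.0187) = 5.62×10^-22 kg·m/s.

p ≈ 5.62×10^-22 kg·m/s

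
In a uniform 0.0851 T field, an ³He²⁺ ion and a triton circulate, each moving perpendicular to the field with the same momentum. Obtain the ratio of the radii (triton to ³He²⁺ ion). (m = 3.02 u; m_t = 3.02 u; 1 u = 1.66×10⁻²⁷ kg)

ratio ≈ 2.00

r = p/(qB) ⇒ at equal p, r ∝ 1/q.
r_{triton}/r_{³He²⁺ ion} = 2.00.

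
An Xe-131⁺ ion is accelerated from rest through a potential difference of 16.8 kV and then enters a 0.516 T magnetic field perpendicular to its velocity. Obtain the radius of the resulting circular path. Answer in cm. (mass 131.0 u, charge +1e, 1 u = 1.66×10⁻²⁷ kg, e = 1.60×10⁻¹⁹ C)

The kinetic energy gained is K = qV = (1×1.60×10^-19)(1.68×10^4) = 2.69×10^-15 J.
v = √(2K/m) = 1.57×10^5 m/s.
r = mv/(qB) = (2.17×10^-25)(1.57×10^5) / [(1×1.60×10^-19)(0.516)] = 0.414 m.

r ≈ 41.4 cm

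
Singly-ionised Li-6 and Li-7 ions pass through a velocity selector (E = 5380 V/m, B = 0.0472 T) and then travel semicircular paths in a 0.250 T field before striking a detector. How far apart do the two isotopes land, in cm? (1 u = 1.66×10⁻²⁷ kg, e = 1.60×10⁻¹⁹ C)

Both emerge at v = E/B₁ = 1.14×10^5 m/s.
r = mv/(qB₂), so r₁ = 0.02838 m and r₂ = 0.03311 m, giving Δr = 4.73×10^-3 m.
After a semicircle each ion lands a diameter 2r from the entry slit, so the separation is 2Δr = 9.46×10^-3 m.

Δd ≈ 0.946 cm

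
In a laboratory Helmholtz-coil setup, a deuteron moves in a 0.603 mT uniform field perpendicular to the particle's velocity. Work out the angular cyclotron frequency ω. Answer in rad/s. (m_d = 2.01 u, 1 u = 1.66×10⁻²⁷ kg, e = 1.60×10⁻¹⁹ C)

ω ≈ 2.89×10^4 rad/s

ω = qB/m = (1×1.60×10^-19)(6.03×10^-4) / (3.34×10^-27) = 2.89×10^4 rad/s.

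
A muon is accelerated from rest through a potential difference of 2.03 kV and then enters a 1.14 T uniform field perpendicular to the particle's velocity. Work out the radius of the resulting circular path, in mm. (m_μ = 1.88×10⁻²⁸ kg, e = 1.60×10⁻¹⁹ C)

r ≈ 1.92 mm

The kinetic energy gained is K = qV = (1×1.60×10^-19)(2030) = 3.25×10^-16 J.
v = √(2K/m) = 1.86×10^6 m/s.
r = mv/(qB) = (1.88×10^-28)(1.86×10^6) / [(1×1.60×10^-19)(1.14)] = 1.92×10^-3 m.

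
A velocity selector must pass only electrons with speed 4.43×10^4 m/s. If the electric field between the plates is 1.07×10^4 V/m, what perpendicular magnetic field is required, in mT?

qE = qvB ⇒ B = E/v = (1.07×10^4) / (4.43×10^4) = 0.242 T.

B ≈ 242 mT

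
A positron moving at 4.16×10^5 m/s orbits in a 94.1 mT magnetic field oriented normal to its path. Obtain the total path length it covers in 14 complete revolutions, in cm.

L ≈ 0.221 cm

r = mv/(qB) = 2.52×10^-5 m, so one revolution covers 2πr = 1.58×10^-4 m.
In 14 revolutions: L = 14·2πr = 2.21×10^-3 m.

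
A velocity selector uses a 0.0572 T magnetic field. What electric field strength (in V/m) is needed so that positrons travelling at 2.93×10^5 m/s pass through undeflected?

qE = qvB ⇒ E = vB = (2.93×10^5)(0.0572) = 1.68×10^4 V/m.

E ≈ 1.68×10^4 V/m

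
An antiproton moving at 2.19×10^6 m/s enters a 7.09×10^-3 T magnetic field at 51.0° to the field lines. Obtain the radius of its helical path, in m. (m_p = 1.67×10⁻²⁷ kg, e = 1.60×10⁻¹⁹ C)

r ≈ 2.51 m

Only the perpendicular component v⊥ = v sin51.0° = 1.70×10^6 m/s is bent by the field.
r = m v⊥ /(qB) = (1.67×10^-27)(1.70×10^6) / [(1×1.60×10^-19)(7.09×10^-3)] = 2.51 m.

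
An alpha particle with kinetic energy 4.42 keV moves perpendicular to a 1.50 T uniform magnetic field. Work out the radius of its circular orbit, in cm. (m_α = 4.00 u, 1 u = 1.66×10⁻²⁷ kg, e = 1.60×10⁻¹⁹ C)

r ≈ 0.638 cm

Convert the energy: K = 4.42 keV = 7.07×10^-16 J.
v = √(2K/m) = √(2·7.07×10^-16/6.64×10^-27) = 4.62×10^5 m/s.
r = mv/(qB) = (6.64×10^-27)(4.62×10^5) / [(2×1.60×10^-19)(1.50)] = 6.38×10^-3 m.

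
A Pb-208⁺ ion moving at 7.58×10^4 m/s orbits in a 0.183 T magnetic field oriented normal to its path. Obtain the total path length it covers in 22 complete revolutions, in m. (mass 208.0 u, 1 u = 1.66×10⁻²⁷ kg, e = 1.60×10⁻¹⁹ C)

r = mv/(qB) = 0.894 m, so one revolution covers 2πr = 5.62 m.
In 22 revolutions: L = 22·2πr = 124 m.

L ≈ 124 m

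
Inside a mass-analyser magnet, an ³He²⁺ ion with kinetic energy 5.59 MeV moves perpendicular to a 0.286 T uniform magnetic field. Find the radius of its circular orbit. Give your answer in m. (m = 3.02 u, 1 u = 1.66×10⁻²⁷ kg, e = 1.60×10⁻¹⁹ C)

r ≈ 1.03 m

Convert the energy: K = 5.59 MeV = 8.94×10^-13 J.
v = √(2K/m) = √(2·8.94×10^-13/5.01×10^-27) = 1.89×10^7 m/s.
r = mv/(qB) = (5.01×10^-27)(1.89×10^7) / [(2×1.60×10^-19)(0.286)] = 1.03 m.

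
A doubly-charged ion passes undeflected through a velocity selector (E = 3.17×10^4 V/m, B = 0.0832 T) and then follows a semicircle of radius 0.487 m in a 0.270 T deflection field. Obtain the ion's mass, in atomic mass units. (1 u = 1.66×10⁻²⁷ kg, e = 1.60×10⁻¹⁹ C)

v = E/B₁ = 3.81×10^5 m/s.
From r = mv/(qB₂), m = qB₂r/v = (2×1.60×10^-19)(0.270)(0.487) / (3.81×10^5) = 1.10×10^-25 kg.
In atomic mass units: m = 1.10×10^-25 / 1.66×10^-27 = 66.5 u.

m ≈ 66.5 u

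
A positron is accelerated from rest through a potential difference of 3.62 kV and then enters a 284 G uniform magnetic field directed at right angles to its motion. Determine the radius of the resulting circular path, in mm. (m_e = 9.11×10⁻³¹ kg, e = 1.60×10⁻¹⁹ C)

The kinetic energy gained is K = qV = (1×1.60×10^-19)(3620) = 5.79×10^-16 J.
v = √(2K/m) = 3.57×10^7 m/s.
r = mv/(qB) = (9.11×10^-31)(3.57×10^7) / [(1×1.60×10^-19)(0.0284)] = 7.15×10^-3 m.

r ≈ 7.15 mm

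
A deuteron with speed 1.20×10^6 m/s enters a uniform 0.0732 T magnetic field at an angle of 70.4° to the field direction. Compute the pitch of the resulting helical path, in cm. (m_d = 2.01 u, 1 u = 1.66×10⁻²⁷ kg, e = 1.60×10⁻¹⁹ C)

pitch ≈ 72.1 cm

The velocity component along B is v∥ = v cos70.4° = 4.03×10^5 m/s.
The cyclotron period T = 2πm/(qB) = 1.79×10^-6 s is set by m, q, B alone.
Pitch = v∥·T = (4.03×10^5)(1.79×10^-6) = 0.721 m.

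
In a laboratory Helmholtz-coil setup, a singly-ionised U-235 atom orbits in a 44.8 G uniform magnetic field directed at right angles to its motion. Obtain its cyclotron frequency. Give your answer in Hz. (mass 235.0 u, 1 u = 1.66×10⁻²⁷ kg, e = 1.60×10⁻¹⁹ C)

f ≈ 292 Hz

f = qB/(2πm) = (1×1.60×10^-19)(4.48×10^-3) / [2π(3.90×10^-25)] = 292 Hz.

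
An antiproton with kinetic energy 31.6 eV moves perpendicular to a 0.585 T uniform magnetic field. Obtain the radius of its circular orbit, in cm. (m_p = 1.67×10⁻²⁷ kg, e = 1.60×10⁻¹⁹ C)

Convert the energy: K = 31.6 eV = 5.06×10^-18 J.
v = √(2K/m) = √(2·5.06×10^-18/1.67×10^-27) = 7.78×10^4 m/s.
r = mv/(qB) = (1.67×10^-27)(7.78×10^4) / [(1×1.60×10^-19)(0.585)] = 1.39×10^-3 m.

r ≈ 0.139 cm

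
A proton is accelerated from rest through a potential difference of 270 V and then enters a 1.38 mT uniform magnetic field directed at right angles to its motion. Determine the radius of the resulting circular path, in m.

r ≈ 1.72 m

The kinetic energy gained is K = qV = (1×1.60×10^-19)(270) = 4.32×10^-17 J.
v = √(2K/m) = 2.27×10^5 m/s.
r = mv/(qB) = (1.67×10^-27)(2.27×10^5) / [(1×1.60×10^-19)(1.38×10^-3)] = 1.72 m.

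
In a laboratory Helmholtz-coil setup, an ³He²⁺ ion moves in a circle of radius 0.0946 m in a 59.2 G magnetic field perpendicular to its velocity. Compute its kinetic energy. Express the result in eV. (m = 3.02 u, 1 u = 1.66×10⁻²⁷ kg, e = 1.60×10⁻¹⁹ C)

v = qBr/m = (2×1.60×10^-19)(5.92×10^-3)(0.0946) / (5.01×10^-27) = 3.57×10^4 m/s.
K = ½mv² = 0.5·(5.01×10^-27)·(3.57×10^4)² = 3.20×10^-18 J = 20.0 eV.

K ≈ 20.0 eV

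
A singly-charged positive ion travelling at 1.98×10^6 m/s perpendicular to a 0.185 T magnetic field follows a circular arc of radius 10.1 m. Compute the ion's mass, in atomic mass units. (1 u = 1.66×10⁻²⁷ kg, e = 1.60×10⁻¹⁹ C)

m ≈ 91.0 u

qvB = mv²/r ⇒ m = qBr/v.
m = (1×1.60×10^-19)(0.185)(10.1) / (1.98×10^6) = 1.51×10^-25 kg = 91.0 u.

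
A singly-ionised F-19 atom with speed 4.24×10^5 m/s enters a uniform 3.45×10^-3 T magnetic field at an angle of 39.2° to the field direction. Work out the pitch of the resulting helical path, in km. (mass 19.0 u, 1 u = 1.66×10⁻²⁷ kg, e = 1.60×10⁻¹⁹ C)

pitch ≈ 0.118 km

The velocity component along B is v∥ = v cos39.2° = 3.29×10^5 m/s.
The cyclotron period T = 2πm/(qB) = 3.59×10^-4 s is set by m, q, B alone.
Pitch = v∥·T = (3.29×10^5)(3.59×10^-4) = 118 m.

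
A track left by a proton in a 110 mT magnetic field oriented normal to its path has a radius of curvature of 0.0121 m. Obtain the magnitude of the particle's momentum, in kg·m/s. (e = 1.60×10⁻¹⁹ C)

p ≈ 2.13×10^-22 kg·m/s

Since qvB = mv²/r, the momentum p = mv = qBr.
p = (1×1.60×10^-19)(0.110)(0.0121) = 2.13×10^-22 kg·m/s.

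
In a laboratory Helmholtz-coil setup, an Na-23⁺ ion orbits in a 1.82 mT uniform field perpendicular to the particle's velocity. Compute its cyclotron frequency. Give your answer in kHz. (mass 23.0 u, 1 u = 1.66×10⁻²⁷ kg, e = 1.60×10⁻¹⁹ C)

f ≈ 1.21 kHz

f = qB/(2πm) = (1×1.60×10^-19)(1.82×10^-3) / [2π(3.82×10^-26)] = 1210 Hz.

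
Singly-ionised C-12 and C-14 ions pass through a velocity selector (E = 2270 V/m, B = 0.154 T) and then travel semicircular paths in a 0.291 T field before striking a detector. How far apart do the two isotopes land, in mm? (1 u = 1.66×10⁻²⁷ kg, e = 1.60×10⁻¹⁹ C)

Both emerge at v = E/B₁ = 1.47×10^4 m/s.
r = mv/(qB₂), so r₁ = 6.31×10^-3 m and r₂ = 7.36×10^-3 m, giving Δr = 1.05×10^-3 m.
After a semicircle each ion lands a diameter 2r from the entry slit, so the separation is 2Δr = 2.10×10^-3 m.

Δd ≈ 2.10 mm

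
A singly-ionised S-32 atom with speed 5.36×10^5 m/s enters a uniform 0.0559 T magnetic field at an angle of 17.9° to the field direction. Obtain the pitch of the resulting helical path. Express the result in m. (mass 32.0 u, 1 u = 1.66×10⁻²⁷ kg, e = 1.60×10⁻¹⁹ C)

The velocity component along B is v∥ = v cos17.9° = 5.10×10^5 m/s.
The cyclotron period T = 2πm/(qB) = 3.73×10^-5 s is set by m, q, B alone.
Pitch = v∥·T = (5.10×10^5)(3.73×10^-5) = 19.0 m.

pitch ≈ 19.0 m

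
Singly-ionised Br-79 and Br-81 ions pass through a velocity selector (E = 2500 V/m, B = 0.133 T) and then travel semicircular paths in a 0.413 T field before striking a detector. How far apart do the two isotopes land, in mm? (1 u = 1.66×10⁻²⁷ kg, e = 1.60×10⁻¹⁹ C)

Both emerge at v = E/B₁ = 1.88×10^4 m/s.
r = mv/(qB₂), so r₁ = 0.037304 m and r₂ = 0.038248 m, giving Δr = 9.44×10^-4 m.
After a semicircle each ion lands a diameter 2r from the entry slit, so the separation is 2Δr = 1.89×10^-3 m.

Δd ≈ 1.89 mm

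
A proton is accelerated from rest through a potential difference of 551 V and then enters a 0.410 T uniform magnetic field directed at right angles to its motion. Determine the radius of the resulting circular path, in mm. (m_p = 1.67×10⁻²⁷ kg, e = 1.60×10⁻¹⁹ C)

The kinetic energy gained is K = qV = (1×1.60×10^-19)(551) = 8.82×10^-17 J.
v = √(2K/m) = 3.25×10^5 m/s.
r = mv/(qB) = (1.67×10^-27)(3.25×10^5) / [(1×1.60×10^-19)(0.410)] = 8.27×10^-3 m.

r ≈ 8.27 mm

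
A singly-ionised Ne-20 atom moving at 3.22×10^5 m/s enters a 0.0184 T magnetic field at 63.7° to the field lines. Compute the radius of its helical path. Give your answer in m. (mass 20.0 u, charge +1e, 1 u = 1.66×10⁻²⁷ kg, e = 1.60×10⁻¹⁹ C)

Only the perpendicular component v⊥ = v sin63.7° = 2.89×10^5 m/s is bent by the field.
r = m v⊥ /(qB) = (3.32×10^-26)(2.89×10^5) / [(1×1.60×10^-19)(0.0184)] = 3.26 m.

r ≈ 3.26 m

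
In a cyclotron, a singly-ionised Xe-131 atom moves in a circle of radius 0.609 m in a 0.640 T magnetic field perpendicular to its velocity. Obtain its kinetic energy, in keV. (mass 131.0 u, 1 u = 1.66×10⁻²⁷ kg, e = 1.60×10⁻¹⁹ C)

v = qBr/m = (1×1.60×10^-19)(0.640)(0.609) / (2.17×10^-25) = 2.87×10^5 m/s.
K = ½mv² = 0.5·(2.17×10^-25)·(2.87×10^5)² = 8.94×10^-15 J = 55.9 keV.

K ≈ 55.9 keV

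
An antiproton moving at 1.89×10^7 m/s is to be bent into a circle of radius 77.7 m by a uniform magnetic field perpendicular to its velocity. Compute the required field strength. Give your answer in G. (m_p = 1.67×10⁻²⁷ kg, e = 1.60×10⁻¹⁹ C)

B ≈ 25.4 G

qvB = mv²/r gives B = mv/(qr).
B = (1.67×10^-27)(1.89×10^7) / [(1×1.60×10^-19)(77.7)] = 2.54×10^-3 T.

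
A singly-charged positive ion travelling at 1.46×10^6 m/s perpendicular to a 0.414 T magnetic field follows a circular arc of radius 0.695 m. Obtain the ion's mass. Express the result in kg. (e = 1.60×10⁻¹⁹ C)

qvB = mv²/r ⇒ m = qBr/v.
m = (1×1.60×10^-19)(0.414)(0.695) / (1.46×10^6) = 3.15×10^-26 kg.

m ≈ 3.15×10^-26 kg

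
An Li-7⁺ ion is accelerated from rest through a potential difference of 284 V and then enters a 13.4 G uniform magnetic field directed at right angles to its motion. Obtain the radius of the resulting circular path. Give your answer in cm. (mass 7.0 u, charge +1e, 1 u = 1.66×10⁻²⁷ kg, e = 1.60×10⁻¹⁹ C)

The kinetic energy gained is K = qV = (1×1.60×10^-19)(284) = 4.54×10^-17 J.
v = √(2K/m) = 8.84×10^4 m/s.
r = mv/(qB) = (1.16×10^-26)(8.84×10^4) / [(1×1.60×10^-19)(1.34×10^-3)] = 4.79 m.

r ≈ 479 cm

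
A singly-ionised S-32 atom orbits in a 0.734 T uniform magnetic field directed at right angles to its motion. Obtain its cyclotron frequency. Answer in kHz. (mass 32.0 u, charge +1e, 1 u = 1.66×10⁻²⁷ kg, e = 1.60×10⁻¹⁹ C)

f = qB/(2πm) = (1×1.60×10^-19)(0.734) / [2π(5.31×10^-26)] = 3.52×10^5 Hz.

f ≈ 352 kHz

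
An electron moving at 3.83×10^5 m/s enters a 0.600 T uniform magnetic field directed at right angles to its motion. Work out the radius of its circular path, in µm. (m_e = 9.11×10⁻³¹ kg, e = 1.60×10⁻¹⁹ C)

The magnetic force provides the centripetal force: qvB = mv²/r, so r = mv/(qB).
r = (9.11×10^-31 kg)(3.83×10^5 m/s) / [(1×1.60×10^-19 C)(0.600 T)] = 3.63×10^-6 m.

r ≈ 3.63 µm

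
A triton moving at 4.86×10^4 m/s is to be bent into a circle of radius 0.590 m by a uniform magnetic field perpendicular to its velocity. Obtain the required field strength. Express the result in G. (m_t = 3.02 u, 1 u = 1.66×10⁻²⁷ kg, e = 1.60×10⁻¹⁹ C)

qvB = mv²/r gives B = mv/(qr).
B = (5.01×10^-27)(4.86×10^4) / [(1×1.60×10^-19)(0.590)] = 2.58×10^-3 T.

B ≈ 25.8 G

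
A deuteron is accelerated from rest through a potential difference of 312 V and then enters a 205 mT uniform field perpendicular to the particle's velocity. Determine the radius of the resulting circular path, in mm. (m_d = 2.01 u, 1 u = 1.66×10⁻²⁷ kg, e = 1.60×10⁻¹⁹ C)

The kinetic energy gained is K = qV = (1×1.60×10^-19)(312) = 4.99×10^-17 J.
v = √(2K/m) = 1.73×10^5 m/s.
r = mv/(qB) = (3.34×10^-27)(1.73×10^5) / [(1×1.60×10^-19)(0.205)] = 0.0176 m.

r ≈ 17.6 mm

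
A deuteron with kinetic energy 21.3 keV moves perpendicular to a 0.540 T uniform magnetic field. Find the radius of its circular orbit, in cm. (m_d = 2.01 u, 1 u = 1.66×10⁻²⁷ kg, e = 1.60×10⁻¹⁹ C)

r ≈ 5.52 cm

Convert the energy: K = 21.3 keV = 3.41×10^-15 J.
v = √(2K/m) = √(2·3.41×10^-15/3.34×10^-27) = 1.43×10^6 m/s.
r = mv/(qB) = (3.34×10^-27)(1.43×10^6) / [(1×1.60×10^-19)(0.540)] = 0.0552 m.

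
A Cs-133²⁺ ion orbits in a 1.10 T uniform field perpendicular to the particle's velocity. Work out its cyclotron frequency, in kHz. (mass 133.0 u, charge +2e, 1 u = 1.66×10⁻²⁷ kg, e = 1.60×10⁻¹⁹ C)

f ≈ 254 kHz

f = qB/(2πm) = (2×1.60×10^-19)(1.10) / [2π(2.21×10^-25)] = 2.54×10^5 Hz.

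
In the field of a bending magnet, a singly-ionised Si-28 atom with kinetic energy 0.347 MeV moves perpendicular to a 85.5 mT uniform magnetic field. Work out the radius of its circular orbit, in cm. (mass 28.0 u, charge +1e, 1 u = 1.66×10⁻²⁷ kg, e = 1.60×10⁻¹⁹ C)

Convert the energy: K = 0.347 MeV = 5.55×10^-14 J.
v = √(2K/m) = √(2·5.55×10^-14/4.65×10^-26) = 1.55×10^6 m/s.
r = mv/(qB) = (4.65×10^-26)(1.55×10^6) / [(1×1.60×10^-19)(0.0855)] = 5.25 m.

r ≈ 525 cm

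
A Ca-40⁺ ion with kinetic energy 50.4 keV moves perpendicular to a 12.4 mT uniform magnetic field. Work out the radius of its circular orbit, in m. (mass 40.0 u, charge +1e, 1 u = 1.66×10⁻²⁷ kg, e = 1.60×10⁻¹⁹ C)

Convert the energy: K = 50.4 keV = 8.06×10^-15 J.
v = √(2K/m) = √(2·8.06×10^-15/6.64×10^-26) = 4.93×10^5 m/s.
r = mv/(qB) = (6.64×10^-26)(4.93×10^5) / [(1×1.60×10^-19)(0.0124)] = 16.5 m.

r ≈ 16.5 m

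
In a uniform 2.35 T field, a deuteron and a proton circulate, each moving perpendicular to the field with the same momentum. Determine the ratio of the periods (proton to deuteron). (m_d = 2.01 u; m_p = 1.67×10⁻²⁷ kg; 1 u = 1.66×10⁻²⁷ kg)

T = 2πm/(qB) is independent of speed, so T₂/T₁ = (m₂/q₂)/(m₁/q₁).
T_{proton}/T_{deuteron} = (1.67×10^-27/1e) / (3.34×10^-27/1e) = 0.501.

ratio ≈ 0.501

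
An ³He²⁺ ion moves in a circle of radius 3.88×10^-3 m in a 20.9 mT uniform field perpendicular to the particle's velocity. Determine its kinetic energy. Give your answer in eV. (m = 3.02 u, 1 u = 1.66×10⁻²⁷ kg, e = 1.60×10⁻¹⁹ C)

K ≈ 0.420 eV

v = qBr/m = (2×1.60×10^-19)(0.0209)(3.88×10^-3) / (5.01×10^-27) = 5180 m/s.
K = ½mv² = 0.5·(5.01×10^-27)·(5180)² = 6.72×10^-20 J = 0.420 eV.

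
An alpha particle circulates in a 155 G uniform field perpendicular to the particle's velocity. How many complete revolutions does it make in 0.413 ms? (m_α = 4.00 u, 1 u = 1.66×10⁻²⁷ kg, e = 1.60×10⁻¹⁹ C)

T = 2πm/(qB) = 2π(6.64×10^-27) / [(2×1.60×10^-19)(0.0155)] = 8.4114×10^-6 s.
N = t/T = 4.13×10^-4 / 8.4114×10^-6 ≈ 49.10, so 49 complete revolutions.

N = 49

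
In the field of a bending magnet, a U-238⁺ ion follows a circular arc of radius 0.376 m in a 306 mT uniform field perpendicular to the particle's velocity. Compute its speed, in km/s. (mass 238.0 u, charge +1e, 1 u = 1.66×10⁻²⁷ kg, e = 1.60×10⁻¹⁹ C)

From qvB = mv²/r, v = qBr/m.
v = (1×1.60×10^-19)(0.306)(0.376) / (3.95×10^-25) = 4.66×10^4 m/s.

v ≈ 46.6 km/s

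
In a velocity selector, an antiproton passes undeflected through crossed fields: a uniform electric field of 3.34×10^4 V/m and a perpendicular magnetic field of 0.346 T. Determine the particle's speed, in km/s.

For zero net force, qE = qvB, so v = E/B.
v = (3.34×10^4) / (0.346) = 9.65×10^4 m/s.

v ≈ 96.5 km/s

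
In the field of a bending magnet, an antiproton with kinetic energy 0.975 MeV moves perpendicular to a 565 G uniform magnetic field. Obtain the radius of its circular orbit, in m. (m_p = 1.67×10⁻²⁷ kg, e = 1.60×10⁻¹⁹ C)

r ≈ 2.53 m

Convert the energy: K = 0.975 MeV = 1.56×10^-13 J.
v = √(2K/m) = √(2·1.56×10^-13/1.67×10^-27) = 1.37×10^7 m/s.
r = mv/(qB) = (1.67×10^-27)(1.37×10^7) / [(1×1.60×10^-19)(0.0565)] = 2.53 m.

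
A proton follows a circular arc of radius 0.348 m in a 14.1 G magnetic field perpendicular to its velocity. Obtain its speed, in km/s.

From qvB = mv²/r, v = qBr/m.
v = (1×1.60×10^-19)(1.41×10^-3)(0.348) / (1.67×10^-27) = 4.70×10^4 m/s.

v ≈ 47.0 km/s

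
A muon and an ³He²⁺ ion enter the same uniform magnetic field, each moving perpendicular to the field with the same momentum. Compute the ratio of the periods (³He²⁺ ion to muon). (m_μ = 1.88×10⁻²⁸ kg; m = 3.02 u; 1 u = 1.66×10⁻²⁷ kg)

ratio ≈ 13.3

T = 2πm/(qB) is independent of speed, so T₂/T₁ = (m₂/q₂)/(m₁/q₁).
T_{³He²⁺ ion}/T_{muon} = (5.01×10^-27/2e) / (1.88×10^-28/1e) = 13.3.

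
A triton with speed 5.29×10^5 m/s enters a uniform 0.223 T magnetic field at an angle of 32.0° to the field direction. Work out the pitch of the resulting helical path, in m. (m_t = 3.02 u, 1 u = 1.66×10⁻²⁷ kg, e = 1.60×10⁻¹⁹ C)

The velocity component along B is v∥ = v cos32.0° = 4.49×10^5 m/s.
The cyclotron period T = 2πm/(qB) = 8.83×10^-7 s is set by m, q, B alone.
Pitch = v∥·T = (4.49×10^5)(8.83×10^-7) = 0.396 m.

pitch ≈ 0.396 m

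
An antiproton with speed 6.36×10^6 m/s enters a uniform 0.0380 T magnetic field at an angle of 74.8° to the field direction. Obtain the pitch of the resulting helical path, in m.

The velocity component along B is v∥ = v cos74.8° = 1.67×10^6 m/s.
The cyclotron period T = 2πm/(qB) = 1.73×10^-6 s is set by m, q, B alone.
Pitch = v∥·T = (1.67×10^6)(1.73×10^-6) = 2.88 m.

pitch ≈ 2.88 m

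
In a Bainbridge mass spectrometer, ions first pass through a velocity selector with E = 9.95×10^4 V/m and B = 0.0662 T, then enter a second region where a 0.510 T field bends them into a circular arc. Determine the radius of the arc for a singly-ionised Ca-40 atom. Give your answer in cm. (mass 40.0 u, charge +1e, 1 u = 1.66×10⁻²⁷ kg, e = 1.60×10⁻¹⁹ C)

The selector passes v = E/B = 9.95×10^4/0.0662 = 1.50×10^6 m/s.
In the deflection region, r = mv/(qB₂) = (6.64×10^-26)(1.50×10^6) / [(1×1.60×10^-19)(0.510)] = 1.22 m.

r ≈ 122 cm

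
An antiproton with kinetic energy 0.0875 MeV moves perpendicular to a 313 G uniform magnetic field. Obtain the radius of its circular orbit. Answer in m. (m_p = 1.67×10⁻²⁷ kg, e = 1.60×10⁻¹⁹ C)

Convert the energy: K = 0.0875 MeV = 1.40×10^-14 J.
v = √(2K/m) = √(2·1.40×10^-14/1.67×10^-27) = 4.09×10^6 m/s.
r = mv/(qB) = (1.67×10^-27)(4.09×10^6) / [(1×1.60×10^-19)(0.0313)] = 1.37 m.

r ≈ 1.37 m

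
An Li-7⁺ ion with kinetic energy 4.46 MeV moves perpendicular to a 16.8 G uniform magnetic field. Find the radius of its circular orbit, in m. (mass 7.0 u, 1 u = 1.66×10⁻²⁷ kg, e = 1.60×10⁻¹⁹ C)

r ≈ 479 m

Convert the energy: K = 4.46 MeV = 7.14×10^-13 J.
v = √(2K/m) = √(2·7.14×10^-13/1.16×10^-26) = 1.11×10^7 m/s.
r = mv/(qB) = (1.16×10^-26)(1.11×10^7) / [(1×1.60×10^-19)(1.68×10^-3)] = 479 m.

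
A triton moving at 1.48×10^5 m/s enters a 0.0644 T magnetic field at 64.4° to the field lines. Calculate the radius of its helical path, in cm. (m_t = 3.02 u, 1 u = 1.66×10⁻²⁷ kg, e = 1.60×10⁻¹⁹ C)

Only the perpendicular component v⊥ = v sin64.4° = 1.33×10^5 m/s is bent by the field.
r = m v⊥ /(qB) = (5.01×10^-27)(1.33×10^5) / [(1×1.60×10^-19)(0.0644)] = 0.0649 m.

r ≈ 6.49 cm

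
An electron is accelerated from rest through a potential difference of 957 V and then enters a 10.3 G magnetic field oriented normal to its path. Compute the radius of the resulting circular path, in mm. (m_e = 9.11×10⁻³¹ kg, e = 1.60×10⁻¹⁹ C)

r ≈ 101 mm

The kinetic energy gained is K = qV = (1×1.60×10^-19)(957) = 1.53×10^-16 J.
v = √(2K/m) = 1.83×10^7 m/s.
r = mv/(qB) = (9.11×10^-31)(1.83×10^7) / [(1×1.60×10^-19)(1.03×10^-3)] = 0.101 m.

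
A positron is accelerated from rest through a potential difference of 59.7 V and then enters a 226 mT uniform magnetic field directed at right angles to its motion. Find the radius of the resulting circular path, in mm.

r ≈ 0.115 mm

The kinetic energy gained is K = qV = (1×1.60×10^-19)(59.7) = 9.55×10^-18 J.
v = √(2K/m) = 4.58×10^6 m/s.
r = mv/(qB) = (9.11×10^-31)(4.58×10^6) / [(1×1.60×10^-19)(0.226)] = 1.15×10^-4 m.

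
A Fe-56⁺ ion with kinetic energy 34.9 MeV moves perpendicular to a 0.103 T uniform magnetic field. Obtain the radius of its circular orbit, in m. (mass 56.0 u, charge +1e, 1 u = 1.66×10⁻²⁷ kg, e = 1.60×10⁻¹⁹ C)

r ≈ 61.8 m

Convert the energy: K = 34.9 MeV = 5.58×10^-12 J.
v = √(2K/m) = √(2·5.58×10^-12/9.30×10^-26) = 1.10×10^7 m/s.
r = mv/(qB) = (9.30×10^-26)(1.10×10^7) / [(1×1.60×10^-19)(0.103)] = 61.8 m.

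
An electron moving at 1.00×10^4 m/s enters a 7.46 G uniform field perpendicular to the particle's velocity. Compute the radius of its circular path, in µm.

r ≈ 76.3 µm

The magnetic force provides the centripetal force: qvB = mv²/r, so r = mv/(qB).
r = (9.11×10^-31 kg)(1.00×10^4 m/s) / [(1×1.60×10^-19 C)(7.46×10^-4 T)] = 7.63×10^-5 m.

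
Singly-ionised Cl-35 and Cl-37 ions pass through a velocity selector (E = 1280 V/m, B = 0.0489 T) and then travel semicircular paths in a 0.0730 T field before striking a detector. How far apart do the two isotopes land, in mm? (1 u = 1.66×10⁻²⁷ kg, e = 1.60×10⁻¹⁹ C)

Δd ≈ 14.9 mm

Both emerge at v = E/B₁ = 2.62×10^4 m/s.
r = mv/(qB₂), so r₁ = 0.13021 m and r₂ = 0.13765 m, giving Δr = 7.44×10^-3 m.
After a semicircle each ion lands a diameter 2r from the entry slit, so the separation is 2Δr = 0.0149 m.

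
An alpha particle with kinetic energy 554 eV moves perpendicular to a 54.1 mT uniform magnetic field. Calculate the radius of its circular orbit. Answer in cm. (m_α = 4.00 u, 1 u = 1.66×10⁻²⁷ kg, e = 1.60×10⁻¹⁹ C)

Convert the energy: K = 554 eV = 8.86×10^-17 J.
v = √(2K/m) = √(2·8.86×10^-17/6.64×10^-27) = 1.63×10^5 m/s.
r = mv/(qB) = (6.64×10^-27)(1.63×10^5) / [(2×1.60×10^-19)(0.0541)] = 0.0627 m.

r ≈ 6.27 cm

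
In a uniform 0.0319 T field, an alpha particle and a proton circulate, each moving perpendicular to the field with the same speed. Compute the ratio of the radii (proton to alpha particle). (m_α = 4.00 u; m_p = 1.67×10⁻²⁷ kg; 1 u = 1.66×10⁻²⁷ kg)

ratio ≈ 0.503

r = mv/(qB) ⇒ at equal v, r ∝ m/q.
r_{proton}/r_{alpha particle} = 0.503.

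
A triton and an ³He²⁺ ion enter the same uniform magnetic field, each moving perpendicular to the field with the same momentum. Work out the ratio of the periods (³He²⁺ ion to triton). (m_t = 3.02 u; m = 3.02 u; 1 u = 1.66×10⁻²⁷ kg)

ratio ≈ 0.500

T = 2πm/(qB) is independent of speed, so T₂/T₁ = (m₂/q₂)/(m₁/q₁).
T_{³He²⁺ ion}/T_{triton} = (5.01×10^-27/2e) / (5.01×10^-27/1e) = 0.500.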